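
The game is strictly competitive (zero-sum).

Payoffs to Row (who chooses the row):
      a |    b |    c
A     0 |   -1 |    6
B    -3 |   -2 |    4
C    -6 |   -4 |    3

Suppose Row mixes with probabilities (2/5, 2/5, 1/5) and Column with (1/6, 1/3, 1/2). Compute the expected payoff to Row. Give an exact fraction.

37/30

Against (1/6, 1/3, 1/2), each row's expected payoff is A: 8/3; B: 5/6; C: -5/6.
Taking the (2/5, 2/5, 1/5)-weighted average: (2/5)·(8/3) + (2/5)·(5/6) + (1/5)·(-5/6) = 37/30.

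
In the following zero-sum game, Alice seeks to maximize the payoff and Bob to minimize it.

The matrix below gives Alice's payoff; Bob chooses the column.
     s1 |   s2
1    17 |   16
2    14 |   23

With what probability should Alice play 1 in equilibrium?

9/10

Row minima are 16 and 14, so Alice's maximin is 16; column maxima are 17 and 23, so Bob's minimax is 17. These differ, so the equilibrium is in mixed strategies.
Let Alice play 1 with probability p. Bob is indifferent when 17p + 14(1−p) = 16p + 23(1−p), giving p = 9/10.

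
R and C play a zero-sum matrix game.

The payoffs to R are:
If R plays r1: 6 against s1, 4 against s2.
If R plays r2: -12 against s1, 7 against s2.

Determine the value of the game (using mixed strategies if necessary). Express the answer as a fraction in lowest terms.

Row minima are 4 and -12, so R's maximin is 4; column maxima are 6 and 7, so C's minimax is 6. These differ, so the equilibrium is in mixed strategies.
Let R play r1 with probability p. C is indifferent when 6p − 12(1−p) = 4p + 7(1−p), giving p = 19/21.
Let C play s1 with probability q. R is indifferent when 6q + 4(1−q) = −12q + 7(1−q), giving q = 1/7.
The value is 6·(1/7) + (4)·(6/7) = 30/7.

30/7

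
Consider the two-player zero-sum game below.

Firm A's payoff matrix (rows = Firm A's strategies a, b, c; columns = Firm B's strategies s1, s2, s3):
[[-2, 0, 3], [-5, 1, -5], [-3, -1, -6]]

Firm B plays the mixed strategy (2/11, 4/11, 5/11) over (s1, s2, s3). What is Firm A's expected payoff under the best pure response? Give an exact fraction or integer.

a: (-2)·(2/11) + (0)·(4/11) + (3)·(5/11) = 1.
b: (-5)·(2/11) + (1)·(4/11) + (-5)·(5/11) = -31/11.
c: (-3)·(2/11) + (-1)·(4/11) + (-6)·(5/11) = -40/11.
The best pure response is a with expected payoff 1.

1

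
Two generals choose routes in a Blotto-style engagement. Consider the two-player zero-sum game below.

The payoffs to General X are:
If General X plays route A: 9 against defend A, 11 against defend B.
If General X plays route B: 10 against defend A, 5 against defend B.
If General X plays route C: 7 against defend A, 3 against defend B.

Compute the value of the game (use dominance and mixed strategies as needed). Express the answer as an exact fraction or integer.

Row route C is strictly dominated by row route B, so General X never plays it.
The remaining 2×2 game on (route A, route B) × (defend A, defend B) has no saddle point. Let General X play route A with probability p; indifference gives 9p + 10(1−p) = 11p + 5(1−p), so p = 5/7.
Similarly General Y's optimal q on defend A is 6/7, and the value is 9·(6/7) + (11)·(1/7) = 65/7.

65/7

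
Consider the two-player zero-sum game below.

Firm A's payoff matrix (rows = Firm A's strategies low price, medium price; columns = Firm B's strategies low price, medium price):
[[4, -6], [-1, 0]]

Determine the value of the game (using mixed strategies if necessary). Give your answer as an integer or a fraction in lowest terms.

-6/11

Row minima are -6 and -1, so Firm A's maximin is -1; column maxima are 4 and 0, so Firm B's minimax is 0. These differ, so the equilibrium is in mixed strategies.
Let Firm A play low price with probability p. Firm B is indifferent when 4p − (1−p) = −6p, giving p = 1/11.
Let Firm B play low price with probability q. Firm A is indifferent when 4q − 6(1−q) = −q, giving q = 6/11.
The value is 4·(6/11) + (-6)·(5/11) = -6/11.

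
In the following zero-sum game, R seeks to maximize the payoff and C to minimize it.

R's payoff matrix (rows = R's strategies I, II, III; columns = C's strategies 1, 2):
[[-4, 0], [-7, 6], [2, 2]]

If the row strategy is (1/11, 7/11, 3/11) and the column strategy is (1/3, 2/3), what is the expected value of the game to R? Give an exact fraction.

Against (1/3, 2/3), each row's expected payoff is I: -4/3; II: 5/3; III: 2.
Taking the (1/11, 7/11, 3/11)-weighted average: (1/11)·(-4/3) + (7/11)·(5/3) + (3/11)·(2) = 49/33.

49/33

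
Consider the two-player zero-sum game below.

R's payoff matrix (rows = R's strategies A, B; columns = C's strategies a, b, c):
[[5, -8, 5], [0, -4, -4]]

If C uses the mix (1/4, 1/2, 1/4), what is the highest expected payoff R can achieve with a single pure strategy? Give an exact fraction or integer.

-3/2

A: (5)·(1/4) + (-8)·(1/2) + (5)·(1/4) = -3/2.
B: (0)·(1/4) + (-4)·(1/2) + (-4)·(1/4) = -3.
The best pure response is A with expected payoff -3/2.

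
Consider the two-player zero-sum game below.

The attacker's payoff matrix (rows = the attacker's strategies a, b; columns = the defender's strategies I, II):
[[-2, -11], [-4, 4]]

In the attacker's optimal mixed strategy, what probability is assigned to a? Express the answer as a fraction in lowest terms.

8/17

Row minima are -11 and -4, so the attacker's maximin is -4; column maxima are -2 and 4, so the defender's minimax is -2. These differ, so the equilibrium is in mixed strategies.
Let the attacker play a with probability p. The defender is indifferent when −2p − 4(1−p) = −11p + 4(1−p), giving p = 8/17.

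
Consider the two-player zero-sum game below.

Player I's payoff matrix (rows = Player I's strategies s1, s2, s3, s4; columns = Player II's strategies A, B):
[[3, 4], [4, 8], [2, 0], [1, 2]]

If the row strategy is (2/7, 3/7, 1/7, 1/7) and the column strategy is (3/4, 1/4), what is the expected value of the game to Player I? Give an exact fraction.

97/28

Against (3/4, 1/4), each row's expected payoff is s1: 13/4; s2: 5; s3: 3/2; s4: 5/4.
Taking the (2/7, 3/7, 1/7, 1/7)-weighted average: (2/7)·(13/4) + (3/7)·(5) + (1/7)·(3/2) + (1/7)·(5/4) = 97/28.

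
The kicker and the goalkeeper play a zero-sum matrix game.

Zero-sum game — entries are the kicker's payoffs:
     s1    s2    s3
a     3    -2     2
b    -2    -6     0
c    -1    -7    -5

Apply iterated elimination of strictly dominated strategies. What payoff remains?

-2

Row c is strictly dominated by row a (3>-1, -2>-7, 2>-5); eliminate c.
Row b is strictly dominated by row a (3>-2, -2>-6, 2>0); eliminate b.
Column s1 is strictly dominated by s2 for the goalkeeper (-2<3); eliminate s1.
Column s3 is strictly dominated by s2 for the goalkeeper (-2<2); eliminate s3.
Only (a, s2) remains, with payoff -2.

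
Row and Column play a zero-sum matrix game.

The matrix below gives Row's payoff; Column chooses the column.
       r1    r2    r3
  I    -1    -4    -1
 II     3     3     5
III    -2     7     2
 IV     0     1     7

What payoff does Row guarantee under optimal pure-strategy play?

3

Row minima: -4, 3, -2, 0 → Row's maximin is 3.
Column maxima: 3, 7, 7 → Column's minimax is 3.
They coincide at (II, r1), so the value is 3.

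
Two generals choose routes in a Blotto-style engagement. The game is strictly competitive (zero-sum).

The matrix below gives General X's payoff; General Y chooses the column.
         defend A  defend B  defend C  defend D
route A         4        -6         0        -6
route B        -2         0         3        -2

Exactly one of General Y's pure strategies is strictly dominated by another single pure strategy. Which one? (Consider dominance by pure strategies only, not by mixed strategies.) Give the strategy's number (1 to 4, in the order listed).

General Y prefers columns that give General X less. Compare defend C with defend B: -6 < 0, 0 < 3.
So defend B strictly dominates defend C for General Y; defend C is strictly dominated.

3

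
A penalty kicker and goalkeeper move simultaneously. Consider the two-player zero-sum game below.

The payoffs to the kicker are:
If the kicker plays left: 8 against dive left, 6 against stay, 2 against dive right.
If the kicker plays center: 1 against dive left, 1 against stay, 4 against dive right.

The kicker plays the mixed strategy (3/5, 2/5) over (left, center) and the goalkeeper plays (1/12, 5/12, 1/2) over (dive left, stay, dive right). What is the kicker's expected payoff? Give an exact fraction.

Against (1/12, 5/12, 1/2), each row's expected payoff is left: 25/6; center: 5/2.
Taking the (3/5, 2/5)-weighted average: (3/5)·(25/6) + (2/5)·(5/2) = 7/2.

7/2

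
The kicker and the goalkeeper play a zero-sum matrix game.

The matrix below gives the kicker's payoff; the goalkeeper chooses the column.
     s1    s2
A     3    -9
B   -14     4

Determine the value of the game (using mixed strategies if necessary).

Row minima are -9 and -14, so the kicker's maximin is -9; column maxima are 3 and 4, so the goalkeeper's minimax is 3. These differ, so the equilibrium is in mixed strategies.
Let the kicker play A with probability p. The goalkeeper is indifferent when 3p − 14(1−p) = −9p + 4(1−p), giving p = 3/5.
Let the goalkeeper play s1 with probability q. The kicker is indifferent when 3q − 9(1−q) = −14q + 4(1−q), giving q = 13/30.
The value is 3·(13/30) + (-9)·(17/30) = -19/5.

-19/5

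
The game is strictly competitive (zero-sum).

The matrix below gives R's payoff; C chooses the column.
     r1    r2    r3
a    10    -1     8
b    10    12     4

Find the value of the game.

Column r1 is strictly dominated by r3 for C (it gives R more in every row).
The remaining 2×2 game on (a, b) × (r2, r3) has no saddle point. Let R play a with probability p; indifference gives −p + 12(1−p) = 8p + 4(1−p), so p = 8/17.
Similarly C's optimal q on r2 is 4/17, and the value is -1·(4/17) + (8)·(13/17) = 100/17.

100/17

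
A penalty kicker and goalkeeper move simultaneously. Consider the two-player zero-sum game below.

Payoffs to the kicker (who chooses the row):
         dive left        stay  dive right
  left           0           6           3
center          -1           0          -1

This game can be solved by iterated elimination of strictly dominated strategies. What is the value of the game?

0

Column stay is strictly dominated by dive left for the goalkeeper (0<6, -1<0); eliminate stay.
Row center is strictly dominated by row left (0>-1, 3>-1); eliminate center.
Column dive right is strictly dominated by dive left for the goalkeeper (0<3); eliminate dive right.
Only (left, dive left) remains, with payoff 0.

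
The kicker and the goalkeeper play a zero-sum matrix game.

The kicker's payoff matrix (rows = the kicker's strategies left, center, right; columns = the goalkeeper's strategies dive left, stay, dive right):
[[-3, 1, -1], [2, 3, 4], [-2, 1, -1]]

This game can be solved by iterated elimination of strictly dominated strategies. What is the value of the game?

2

Column stay is strictly dominated by dive left for the goalkeeper (-3<1, 2<3, -2<1); eliminate stay.
Column dive right is strictly dominated by dive left for the goalkeeper (-3<-1, 2<4, -2<-1); eliminate dive right.
Row right is strictly dominated by row center (2>-2); eliminate right.
Row left is strictly dominated by row center (2>-3); eliminate left.
Only (center, dive left) remains, with payoff 2.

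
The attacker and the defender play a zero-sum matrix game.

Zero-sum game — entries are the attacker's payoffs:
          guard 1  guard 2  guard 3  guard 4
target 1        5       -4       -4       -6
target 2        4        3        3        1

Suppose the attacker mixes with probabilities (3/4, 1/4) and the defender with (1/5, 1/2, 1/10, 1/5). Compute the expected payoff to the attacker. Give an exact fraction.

Against (1/5, 1/2, 1/10, 1/5), each row's expected payoff is target 1: -13/5; target 2: 14/5.
Taking the (3/4, 1/4)-weighted average: (3/4)·(-13/5) + (1/4)·(14/5) = -5/4.

-5/4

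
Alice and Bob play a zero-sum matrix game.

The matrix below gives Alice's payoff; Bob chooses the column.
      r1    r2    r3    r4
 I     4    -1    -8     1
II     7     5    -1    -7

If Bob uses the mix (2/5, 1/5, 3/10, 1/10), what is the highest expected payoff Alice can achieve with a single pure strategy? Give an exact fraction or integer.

I: (4)·(2/5) + (-1)·(1/5) + (-8)·(3/10) + (1)·(1/10) = -9/10.
II: (7)·(2/5) + (5)·(1/5) + (-1)·(3/10) + (-7)·(1/10) = 14/5.
The best pure response is II with expected payoff 14/5.

14/5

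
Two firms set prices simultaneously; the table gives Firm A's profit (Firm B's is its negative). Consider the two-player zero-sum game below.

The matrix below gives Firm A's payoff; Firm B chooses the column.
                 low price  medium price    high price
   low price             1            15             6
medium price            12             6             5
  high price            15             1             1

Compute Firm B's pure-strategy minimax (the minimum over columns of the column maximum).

The worst case (largest entry) in each column is low price: 15, medium price: 15, high price: 6.
The best (smallest) of these is 6.

6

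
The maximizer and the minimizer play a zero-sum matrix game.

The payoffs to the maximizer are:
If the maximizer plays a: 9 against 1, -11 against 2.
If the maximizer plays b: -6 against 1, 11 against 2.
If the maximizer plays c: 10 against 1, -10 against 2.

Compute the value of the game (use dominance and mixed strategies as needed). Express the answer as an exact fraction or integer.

Row a is strictly dominated by row c, so the maximizer never plays it.
The remaining 2×2 game on (b, c) × (1, 2) has no saddle point. Let the maximizer play b with probability p; indifference gives −6p + 10(1−p) = 11p − 10(1−p), so p = 20/37.
Similarly the minimizer's optimal q on 1 is 21/37, and the value is -6·(21/37) + (11)·(16/37) = 50/37.

50/37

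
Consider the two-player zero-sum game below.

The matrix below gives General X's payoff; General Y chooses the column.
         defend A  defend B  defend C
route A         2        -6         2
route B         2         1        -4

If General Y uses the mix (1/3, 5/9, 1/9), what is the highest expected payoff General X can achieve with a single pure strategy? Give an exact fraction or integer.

route A: (2)·(1/3) + (-6)·(5/9) + (2)·(1/9) = -22/9.
route B: (2)·(1/3) + (1)·(5/9) + (-4)·(1/9) = 7/9.
The best pure response is route B with expected payoff 7/9.

7/9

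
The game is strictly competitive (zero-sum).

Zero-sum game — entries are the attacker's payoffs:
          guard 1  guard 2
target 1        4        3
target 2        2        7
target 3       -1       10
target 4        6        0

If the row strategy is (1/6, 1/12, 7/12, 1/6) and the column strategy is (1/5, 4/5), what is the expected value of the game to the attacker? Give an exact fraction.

347/60

Against (1/5, 4/5), each row's expected payoff is target 1: 16/5; target 2: 6; target 3: 39/5; target 4: 6/5.
Taking the (1/6, 1/12, 7/12, 1/6)-weighted average: (1/6)·(16/5) + (1/12)·(6) + (7/12)·(39/5) + (1/6)·(6/5) = 347/60.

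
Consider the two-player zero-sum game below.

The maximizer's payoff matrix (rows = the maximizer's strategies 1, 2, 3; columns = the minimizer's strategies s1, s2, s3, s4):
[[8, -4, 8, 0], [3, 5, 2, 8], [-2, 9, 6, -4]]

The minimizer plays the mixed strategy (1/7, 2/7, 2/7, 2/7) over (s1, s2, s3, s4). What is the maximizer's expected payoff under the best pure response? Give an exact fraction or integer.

1: (8)·(1/7) + (-4)·(2/7) + (8)·(2/7) + (0)·(2/7) = 16/7.
2: (3)·(1/7) + (5)·(2/7) + (2)·(2/7) + (8)·(2/7) = 33/7.
3: (-2)·(1/7) + (9)·(2/7) + (6)·(2/7) + (-4)·(2/7) = 20/7.
The best pure response is 2 with expected payoff 33/7.

33/7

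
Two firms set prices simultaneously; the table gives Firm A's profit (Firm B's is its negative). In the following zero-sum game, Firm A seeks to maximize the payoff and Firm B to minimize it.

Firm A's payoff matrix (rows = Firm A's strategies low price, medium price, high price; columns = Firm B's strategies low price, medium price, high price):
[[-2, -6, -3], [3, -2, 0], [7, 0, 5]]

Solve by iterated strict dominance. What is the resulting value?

0

Column low price is strictly dominated by medium price for Firm B (-6<-2, -2<3, 0<7); eliminate low price.
Column high price is strictly dominated by medium price for Firm B (-6<-3, -2<0, 0<5); eliminate high price.
Row medium price is strictly dominated by row high price (0>-2); eliminate medium price.
Row low price is strictly dominated by row high price (0>-6); eliminate low price.
Only (high price, medium price) remains, with payoff 0.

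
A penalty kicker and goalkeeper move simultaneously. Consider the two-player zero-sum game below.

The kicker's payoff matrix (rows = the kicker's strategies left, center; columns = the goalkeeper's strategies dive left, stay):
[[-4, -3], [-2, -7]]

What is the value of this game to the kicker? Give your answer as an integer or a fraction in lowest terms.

Row minima are -4 and -7, so the kicker's maximin is -4; column maxima are -2 and -3, so the goalkeeper's minimax is -3. These differ, so the equilibrium is in mixed strategies.
Let the kicker play left with probability p. The goalkeeper is indifferent when −4p − 2(1−p) = −3p − 7(1−p), giving p = 5/6.
Let the goalkeeper play dive left with probability q. The kicker is indifferent when −4q − 3(1−q) = −2q − 7(1−q), giving q = 2/3.
The value is -4·(2/3) + (-3)·(1/3) = -11/3.

-11/3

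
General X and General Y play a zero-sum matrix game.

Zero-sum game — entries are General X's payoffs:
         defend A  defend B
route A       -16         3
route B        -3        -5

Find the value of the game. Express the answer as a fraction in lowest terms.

-89/21

Row minima are -16 and -5, so General X's maximin is -5; column maxima are -3 and 3, so General Y's minimax is -3. These differ, so the equilibrium is in mixed strategies.
Let General X play route A with probability p. General Y is indifferent when −16p − 3(1−p) = 3p − 5(1−p), giving p = 2/21.
Let General Y play defend A with probability q. General X is indifferent when −16q + 3(1−q) = −3q − 5(1−q), giving q = 8/21.
The value is -16·(8/21) + (3)·(13/21) = -89/21.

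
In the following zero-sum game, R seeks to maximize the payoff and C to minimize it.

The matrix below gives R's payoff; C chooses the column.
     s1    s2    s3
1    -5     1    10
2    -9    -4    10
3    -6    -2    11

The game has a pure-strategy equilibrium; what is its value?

-5

Row minima: -5, -9, -6 → R's maximin is -5.
Column maxima: -5, 1, 11 → C's minimax is -5.
They coincide at (1, s1), so the value is -5.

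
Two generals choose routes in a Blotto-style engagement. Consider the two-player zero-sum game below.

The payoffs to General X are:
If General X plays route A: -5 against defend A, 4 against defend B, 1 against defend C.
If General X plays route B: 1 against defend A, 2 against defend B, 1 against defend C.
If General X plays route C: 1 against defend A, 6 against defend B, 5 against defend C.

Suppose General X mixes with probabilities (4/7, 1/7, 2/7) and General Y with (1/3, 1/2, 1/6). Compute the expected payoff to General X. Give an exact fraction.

71/42

Against (1/3, 1/2, 1/6), each row's expected payoff is route A: 1/2; route B: 3/2; route C: 25/6.
Taking the (4/7, 1/7, 2/7)-weighted average: (4/7)·(1/2) + (1/7)·(3/2) + (2/7)·(25/6) = 71/42.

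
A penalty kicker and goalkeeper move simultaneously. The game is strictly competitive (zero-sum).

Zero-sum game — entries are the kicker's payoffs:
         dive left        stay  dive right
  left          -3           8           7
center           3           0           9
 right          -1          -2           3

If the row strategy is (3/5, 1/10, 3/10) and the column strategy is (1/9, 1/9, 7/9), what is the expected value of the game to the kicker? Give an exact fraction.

74/15

Against (1/9, 1/9, 7/9), each row's expected payoff is left: 6; center: 22/3; right: 2.
Taking the (3/5, 1/10, 3/10)-weighted average: (3/5)·(6) + (1/10)·(22/3) + (3/10)·(2) = 74/15.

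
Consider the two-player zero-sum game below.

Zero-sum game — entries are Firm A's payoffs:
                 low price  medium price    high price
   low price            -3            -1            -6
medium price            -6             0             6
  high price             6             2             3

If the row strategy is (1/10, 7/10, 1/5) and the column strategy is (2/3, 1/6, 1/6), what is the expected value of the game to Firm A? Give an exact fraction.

Against (2/3, 1/6, 1/6), each row's expected payoff is low price: -19/6; medium price: -3; high price: 29/6.
Taking the (1/10, 7/10, 1/5)-weighted average: (1/10)·(-19/6) + (7/10)·(-3) + (1/5)·(29/6) = -29/20.

-29/20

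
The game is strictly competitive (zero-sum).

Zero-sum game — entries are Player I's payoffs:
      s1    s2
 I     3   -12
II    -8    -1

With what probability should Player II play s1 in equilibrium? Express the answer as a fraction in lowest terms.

Row minima are -12 and -8, so Player I's maximin is -8; column maxima are 3 and -1, so Player II's minimax is -1. These differ, so the equilibrium is in mixed strategies.
Let Player II play s1 with probability q. Player I is indifferent when 3q − 12(1−q) = −8q − (1−q), giving q = 1/2.

1/2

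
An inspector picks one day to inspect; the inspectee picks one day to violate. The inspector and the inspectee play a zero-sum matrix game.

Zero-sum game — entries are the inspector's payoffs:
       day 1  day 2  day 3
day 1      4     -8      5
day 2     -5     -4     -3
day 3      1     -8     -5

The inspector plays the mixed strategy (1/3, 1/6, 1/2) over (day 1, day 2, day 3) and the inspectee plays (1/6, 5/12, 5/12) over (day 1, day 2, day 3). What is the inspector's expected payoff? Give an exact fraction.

Against (1/6, 5/12, 5/12), each row's expected payoff is day 1: -7/12; day 2: -15/4; day 3: -21/4.
Taking the (1/3, 1/6, 1/2)-weighted average: (1/3)·(-7/12) + (1/6)·(-15/4) + (1/2)·(-21/4) = -31/9.

-31/9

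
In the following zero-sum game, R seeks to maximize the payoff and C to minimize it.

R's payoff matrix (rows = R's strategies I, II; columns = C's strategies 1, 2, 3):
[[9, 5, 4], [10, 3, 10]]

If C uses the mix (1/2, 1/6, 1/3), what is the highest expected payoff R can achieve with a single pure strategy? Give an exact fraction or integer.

53/6

I: (9)·(1/2) + (5)·(1/6) + (4)·(1/3) = 20/3.
II: (10)·(1/2) + (3)·(1/6) + (10)·(1/3) = 53/6.
The best pure response is II with expected payoff 53/6.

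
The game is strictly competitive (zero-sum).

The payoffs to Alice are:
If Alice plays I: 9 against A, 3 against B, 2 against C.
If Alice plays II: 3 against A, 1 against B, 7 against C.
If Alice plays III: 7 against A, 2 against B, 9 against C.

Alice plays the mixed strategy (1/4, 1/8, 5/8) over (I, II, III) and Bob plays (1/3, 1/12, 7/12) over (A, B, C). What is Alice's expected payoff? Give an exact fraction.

211/32

Against (1/3, 1/12, 7/12), each row's expected payoff is I: 53/12; II: 31/6; III: 31/4.
Taking the (1/4, 1/8, 5/8)-weighted average: (1/4)·(53/12) + (1/8)·(31/6) + (5/8)·(31/4) = 211/32.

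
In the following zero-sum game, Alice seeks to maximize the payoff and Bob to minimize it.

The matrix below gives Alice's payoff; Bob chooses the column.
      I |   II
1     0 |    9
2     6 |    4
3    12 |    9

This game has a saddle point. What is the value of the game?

Row minima: 0, 4, 9 → Alice's maximin is 9.
Column maxima: 12, 9 → Bob's minimax is 9.
They coincide at (3, II), so the value is 9.

9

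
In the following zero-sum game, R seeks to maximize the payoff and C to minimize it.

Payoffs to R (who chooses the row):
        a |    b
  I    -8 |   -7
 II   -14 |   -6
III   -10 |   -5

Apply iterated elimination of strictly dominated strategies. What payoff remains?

Column b is strictly dominated by a for C (-8<-7, -14<-6, -10<-5); eliminate b.
Row III is strictly dominated by row I (-8>-10); eliminate III.
Row II is strictly dominated by row I (-8>-14); eliminate II.
Only (I, a) remains, with payoff -8.

-8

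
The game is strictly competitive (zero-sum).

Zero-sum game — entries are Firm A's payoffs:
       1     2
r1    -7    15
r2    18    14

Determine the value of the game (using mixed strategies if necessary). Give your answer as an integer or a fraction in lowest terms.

184/13

Row minima are -7 and 14, so Firm A's maximin is 14; column maxima are 18 and 15, so Firm B's minimax is 15. These differ, so the equilibrium is in mixed strategies.
Let Firm A play r1 with probability p. Firm B is indifferent when −7p + 18(1−p) = 15p + 14(1−p), giving p = 2/13.
Let Firm B play 1 with probability q. Firm A is indifferent when −7q + 15(1−q) = 18q + 14(1−q), giving q = 1/26.
The value is -7·(1/26) + (15)·(25/26) = 184/13.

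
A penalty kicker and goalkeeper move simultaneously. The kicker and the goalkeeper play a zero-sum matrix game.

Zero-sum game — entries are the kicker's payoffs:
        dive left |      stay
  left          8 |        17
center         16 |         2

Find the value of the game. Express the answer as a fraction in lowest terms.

256/23

Row minima are 8 and 2, so the kicker's maximin is 8; column maxima are 16 and 17, so the goalkeeper's minimax is 16. These differ, so the equilibrium is in mixed strategies.
Let the kicker play left with probability p. The goalkeeper is indifferent when 8p + 16(1−p) = 17p + 2(1−p), giving p = 14/23.
Let the goalkeeper play dive left with probability q. The kicker is indifferent when 8q + 17(1−q) = 16q + 2(1−q), giving q = 15/23.
The value is 8·(15/23) + (17)·(8/23) = 256/23.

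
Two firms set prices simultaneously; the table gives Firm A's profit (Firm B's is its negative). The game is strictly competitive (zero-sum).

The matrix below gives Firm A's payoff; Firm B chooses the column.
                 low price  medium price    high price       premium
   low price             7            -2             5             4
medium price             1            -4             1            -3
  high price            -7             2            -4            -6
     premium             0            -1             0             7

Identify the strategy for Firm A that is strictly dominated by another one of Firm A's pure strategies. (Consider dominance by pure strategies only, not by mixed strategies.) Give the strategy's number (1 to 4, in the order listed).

Compare medium price with low price: 7 > 1, -2 > -4, 5 > 1, 4 > -3.
So low price strictly dominates medium price for Firm A; medium price is strictly dominated.

2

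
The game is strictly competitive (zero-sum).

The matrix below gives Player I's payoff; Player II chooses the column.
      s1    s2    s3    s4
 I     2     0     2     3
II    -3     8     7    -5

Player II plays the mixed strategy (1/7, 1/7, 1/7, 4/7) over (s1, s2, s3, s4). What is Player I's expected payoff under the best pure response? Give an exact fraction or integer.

I: (2)·(1/7) + (0)·(1/7) + (2)·(1/7) + (3)·(4/7) = 16/7.
II: (-3)·(1/7) + (8)·(1/7) + (7)·(1/7) + (-5)·(4/7) = -8/7.
The best pure response is I with expected payoff 16/7.

16/7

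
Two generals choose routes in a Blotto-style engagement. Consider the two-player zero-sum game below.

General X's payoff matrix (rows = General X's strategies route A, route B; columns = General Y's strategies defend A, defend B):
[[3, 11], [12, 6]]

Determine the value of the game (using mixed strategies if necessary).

57/7

Row minima are 3 and 6, so General X's maximin is 6; column maxima are 12 and 11, so General Y's minimax is 11. These differ, so the equilibrium is in mixed strategies.
Let General X play route A with probability p. General Y is indifferent when 3p + 12(1−p) = 11p + 6(1−p), giving p = 3/7.
Let General Y play defend A with probability q. General X is indifferent when 3q + 11(1−q) = 12q + 6(1−q), giving q = 5/14.
The value is 3·(5/14) + (11)·(9/14) = 57/7.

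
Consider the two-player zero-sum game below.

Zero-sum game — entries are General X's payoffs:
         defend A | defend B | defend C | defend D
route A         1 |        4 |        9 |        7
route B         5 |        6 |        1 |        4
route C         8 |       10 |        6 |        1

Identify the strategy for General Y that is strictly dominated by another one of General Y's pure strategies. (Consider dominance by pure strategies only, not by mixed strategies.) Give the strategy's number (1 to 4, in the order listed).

General Y prefers columns that give General X less. Compare defend B with defend A: 1 < 4, 5 < 6, 8 < 10.
So defend A strictly dominates defend B for General Y; defend B is strictly dominated.

2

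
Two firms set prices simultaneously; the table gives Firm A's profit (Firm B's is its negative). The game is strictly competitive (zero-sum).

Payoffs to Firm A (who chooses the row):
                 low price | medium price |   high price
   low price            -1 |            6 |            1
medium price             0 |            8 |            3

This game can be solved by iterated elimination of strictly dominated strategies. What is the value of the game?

Row low price is strictly dominated by row medium price (0>-1, 8>6, 3>1); eliminate low price.
Column high price is strictly dominated by low price for Firm B (0<3); eliminate high price.
Column medium price is strictly dominated by low price for Firm B (0<8); eliminate medium price.
Only (medium price, low price) remains, with payoff 0.

0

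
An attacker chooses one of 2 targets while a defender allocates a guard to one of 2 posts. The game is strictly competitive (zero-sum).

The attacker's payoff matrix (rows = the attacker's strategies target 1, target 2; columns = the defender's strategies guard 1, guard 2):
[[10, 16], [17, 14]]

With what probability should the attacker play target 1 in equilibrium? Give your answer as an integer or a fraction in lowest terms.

1/3

Row minima are 10 and 14, so the attacker's maximin is 14; column maxima are 17 and 16, so the defender's minimax is 16. These differ, so the equilibrium is in mixed strategies.
Let the attacker play target 1 with probability p. The defender is indifferent when 10p + 17(1−p) = 16p + 14(1−p), giving p = 1/3.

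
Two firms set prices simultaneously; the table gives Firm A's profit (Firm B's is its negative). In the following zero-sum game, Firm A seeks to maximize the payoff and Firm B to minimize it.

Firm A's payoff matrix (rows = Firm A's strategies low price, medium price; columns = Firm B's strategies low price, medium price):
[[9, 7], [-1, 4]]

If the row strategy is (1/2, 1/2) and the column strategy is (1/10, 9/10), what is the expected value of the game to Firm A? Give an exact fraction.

Against (1/10, 9/10), each row's expected payoff is low price: 36/5; medium price: 7/2.
Taking the (1/2, 1/2)-weighted average: (1/2)·(36/5) + (1/2)·(7/2) = 107/20.

107/20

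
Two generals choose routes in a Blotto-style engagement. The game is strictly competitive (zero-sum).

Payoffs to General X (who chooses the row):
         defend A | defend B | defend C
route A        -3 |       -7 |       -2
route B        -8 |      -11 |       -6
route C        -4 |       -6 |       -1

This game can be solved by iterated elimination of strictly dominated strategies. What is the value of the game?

-6

Column defend C is strictly dominated by defend A for General Y (-3<-2, -8<-6, -4<-1); eliminate defend C.
Column defend A is strictly dominated by defend B for General Y (-7<-3, -11<-8, -6<-4); eliminate defend A.
Row route B is strictly dominated by row route A (-7>-11); eliminate route B.
Row route A is strictly dominated by row route C (-6>-7); eliminate route A.
Only (route C, defend B) remains, with payoff -6.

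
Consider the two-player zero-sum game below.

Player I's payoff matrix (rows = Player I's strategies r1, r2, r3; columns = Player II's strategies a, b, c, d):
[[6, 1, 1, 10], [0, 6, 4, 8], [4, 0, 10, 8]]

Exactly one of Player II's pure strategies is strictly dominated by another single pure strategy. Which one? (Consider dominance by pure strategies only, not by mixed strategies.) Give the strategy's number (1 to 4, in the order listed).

Player II prefers columns that give Player I less. Compare d with a: 6 < 10, 0 < 8, 4 < 8.
So a strictly dominates d for Player II; d is strictly dominated.

4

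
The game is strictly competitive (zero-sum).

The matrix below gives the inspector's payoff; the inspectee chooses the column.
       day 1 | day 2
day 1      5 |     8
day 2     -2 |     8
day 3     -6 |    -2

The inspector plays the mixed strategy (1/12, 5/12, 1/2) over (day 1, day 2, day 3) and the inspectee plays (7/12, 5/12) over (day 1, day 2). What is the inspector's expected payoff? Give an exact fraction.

Against (7/12, 5/12), each row's expected payoff is day 1: 25/4; day 2: 13/6; day 3: -13/3.
Taking the (1/12, 5/12, 1/2)-weighted average: (1/12)·(25/4) + (5/12)·(13/6) + (1/2)·(-13/3) = -107/144.

-107/144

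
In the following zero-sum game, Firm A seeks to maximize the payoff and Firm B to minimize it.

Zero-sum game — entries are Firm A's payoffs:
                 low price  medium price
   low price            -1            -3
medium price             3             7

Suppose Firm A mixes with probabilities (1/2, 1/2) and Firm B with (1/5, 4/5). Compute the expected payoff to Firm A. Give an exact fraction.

9/5

Against (1/5, 4/5), each row's expected payoff is low price: -13/5; medium price: 31/5.
Taking the (1/2, 1/2)-weighted average: (1/2)·(-13/5) + (1/2)·(31/5) = 9/5.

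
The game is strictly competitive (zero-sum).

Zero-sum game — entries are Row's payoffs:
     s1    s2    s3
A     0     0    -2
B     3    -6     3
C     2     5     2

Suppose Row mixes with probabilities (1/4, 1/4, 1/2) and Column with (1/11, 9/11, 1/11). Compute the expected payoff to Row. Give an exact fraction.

12/11

Against (1/11, 9/11, 1/11), each row's expected payoff is A: -2/11; B: -48/11; C: 49/11.
Taking the (1/4, 1/4, 1/2)-weighted average: (1/4)·(-2/11) + (1/4)·(-48/11) + (1/2)·(49/11) = 12/11.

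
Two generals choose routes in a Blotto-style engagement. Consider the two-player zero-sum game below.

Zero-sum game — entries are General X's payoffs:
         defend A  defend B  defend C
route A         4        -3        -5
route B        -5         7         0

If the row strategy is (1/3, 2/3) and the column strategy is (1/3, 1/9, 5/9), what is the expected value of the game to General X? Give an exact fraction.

-32/27

Against (1/3, 1/9, 5/9), each row's expected payoff is route A: -16/9; route B: -8/9.
Taking the (1/3, 2/3)-weighted average: (1/3)·(-16/9) + (2/3)·(-8/9) = -32/27.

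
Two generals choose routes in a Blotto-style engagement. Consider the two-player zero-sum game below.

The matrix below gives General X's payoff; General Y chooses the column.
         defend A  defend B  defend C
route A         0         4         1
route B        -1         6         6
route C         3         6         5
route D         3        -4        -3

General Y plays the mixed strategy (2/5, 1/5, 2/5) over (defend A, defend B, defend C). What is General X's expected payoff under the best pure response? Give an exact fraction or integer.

22/5

route A: (0)·(2/5) + (4)·(1/5) + (1)·(2/5) = 6/5.
route B: (-1)·(2/5) + (6)·(1/5) + (6)·(2/5) = 16/5.
route C: (3)·(2/5) + (6)·(1/5) + (5)·(2/5) = 22/5.
route D: (3)·(2/5) + (-4)·(1/5) + (-3)·(2/5) = -4/5.
The best pure response is route C with expected payoff 22/5.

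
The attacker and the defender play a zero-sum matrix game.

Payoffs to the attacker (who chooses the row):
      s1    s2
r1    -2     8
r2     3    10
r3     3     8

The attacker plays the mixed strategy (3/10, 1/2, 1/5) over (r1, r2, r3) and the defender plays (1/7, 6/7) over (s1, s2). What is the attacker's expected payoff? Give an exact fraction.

Against (1/7, 6/7), each row's expected payoff is r1: 46/7; r2: 9; r3: 51/7.
Taking the (3/10, 1/2, 1/5)-weighted average: (3/10)·(46/7) + (1/2)·(9) + (1/5)·(51/7) = 111/14.

111/14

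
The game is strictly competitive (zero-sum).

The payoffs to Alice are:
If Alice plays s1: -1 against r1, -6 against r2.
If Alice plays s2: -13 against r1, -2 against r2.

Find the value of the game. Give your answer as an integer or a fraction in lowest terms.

-19/4

Row minima are -6 and -13, so Alice's maximin is -6; column maxima are -1 and -2, so Bob's minimax is -2. These differ, so the equilibrium is in mixed strategies.
Let Alice play s1 with probability p. Bob is indifferent when −p − 13(1−p) = −6p − 2(1−p), giving p = 11/16.
Let Bob play r1 with probability q. Alice is indifferent when −q − 6(1−q) = −13q − 2(1−q), giving q = 1/4.
The value is -1·(1/4) + (-6)·(3/4) = -19/4.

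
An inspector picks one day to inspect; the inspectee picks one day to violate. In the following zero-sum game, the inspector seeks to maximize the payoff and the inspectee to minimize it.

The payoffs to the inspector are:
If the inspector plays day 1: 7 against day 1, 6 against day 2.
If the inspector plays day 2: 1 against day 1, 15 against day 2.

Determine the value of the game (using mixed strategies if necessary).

Row minima are 6 and 1, so the inspector's maximin is 6; column maxima are 7 and 15, so the inspectee's minimax is 7. These differ, so the equilibrium is in mixed strategies.
Let the inspector play day 1 with probability p. The inspectee is indifferent when 7p + (1−p) = 6p + 15(1−p), giving p = 14/15.
Let the inspectee play day 1 with probability q. The inspector is indifferent when 7q + 6(1−q) = q + 15(1−q), giving q = 3/5.
The value is 7·(3/5) + (6)·(2/5) = 33/5.

33/5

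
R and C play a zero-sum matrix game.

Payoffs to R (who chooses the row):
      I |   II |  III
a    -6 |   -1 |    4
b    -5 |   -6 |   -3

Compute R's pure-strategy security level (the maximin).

The worst-case payoff for each row is a: -6, b: -6.
The best of these is -6.

-6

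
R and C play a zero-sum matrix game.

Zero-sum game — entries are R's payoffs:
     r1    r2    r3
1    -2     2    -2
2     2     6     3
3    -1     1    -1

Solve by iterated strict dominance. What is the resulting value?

Column r2 is strictly dominated by r1 for C (-2<2, 2<6, -1<1); eliminate r2.
Row 3 is strictly dominated by row 2 (2>-1, 3>-1); eliminate 3.
Row 1 is strictly dominated by row 2 (2>-2, 3>-2); eliminate 1.
Column r3 is strictly dominated by r1 for C (2<3); eliminate r3.
Only (2, r1) remains, with payoff 2.

2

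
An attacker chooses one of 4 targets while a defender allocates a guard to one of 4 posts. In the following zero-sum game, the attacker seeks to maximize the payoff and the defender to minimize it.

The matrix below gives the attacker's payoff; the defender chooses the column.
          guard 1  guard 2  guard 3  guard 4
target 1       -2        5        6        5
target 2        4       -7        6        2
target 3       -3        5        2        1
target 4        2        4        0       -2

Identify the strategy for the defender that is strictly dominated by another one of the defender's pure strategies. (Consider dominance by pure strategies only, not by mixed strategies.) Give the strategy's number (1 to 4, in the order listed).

3

The defender prefers columns that give the attacker less. Compare guard 3 with guard 4: 5 < 6, 2 < 6, 1 < 2, -2 < 0.
So guard 4 strictly dominates guard 3 for the defender; guard 3 is strictly dominated.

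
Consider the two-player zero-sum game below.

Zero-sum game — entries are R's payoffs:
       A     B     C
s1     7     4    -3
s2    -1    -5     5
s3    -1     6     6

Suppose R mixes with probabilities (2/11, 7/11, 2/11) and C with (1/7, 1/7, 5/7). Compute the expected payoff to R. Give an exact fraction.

195/77

Against (1/7, 1/7, 5/7), each row's expected payoff is s1: -4/7; s2: 19/7; s3: 5.
Taking the (2/11, 7/11, 2/11)-weighted average: (2/11)·(-4/7) + (7/11)·(19/7) + (2/11)·(5) = 195/77.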